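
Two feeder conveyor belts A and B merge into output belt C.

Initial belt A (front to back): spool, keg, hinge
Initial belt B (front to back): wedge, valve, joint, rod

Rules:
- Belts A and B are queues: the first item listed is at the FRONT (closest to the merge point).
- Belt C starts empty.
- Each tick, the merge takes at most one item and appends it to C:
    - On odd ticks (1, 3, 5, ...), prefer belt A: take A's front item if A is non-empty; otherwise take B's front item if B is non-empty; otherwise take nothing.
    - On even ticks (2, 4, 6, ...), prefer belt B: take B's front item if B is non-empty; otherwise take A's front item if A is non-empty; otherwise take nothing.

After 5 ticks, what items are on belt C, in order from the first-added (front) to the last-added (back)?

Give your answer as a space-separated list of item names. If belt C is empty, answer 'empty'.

Tick 1: prefer A, take spool from A; A=[keg,hinge] B=[wedge,valve,joint,rod] C=[spool]
Tick 2: prefer B, take wedge from B; A=[keg,hinge] B=[valve,joint,rod] C=[spool,wedge]
Tick 3: prefer A, take keg from A; A=[hinge] B=[valve,joint,rod] C=[spool,wedge,keg]
Tick 4: prefer B, take valve from B; A=[hinge] B=[joint,rod] C=[spool,wedge,keg,valve]
Tick 5: prefer A, take hinge from A; A=[-] B=[joint,rod] C=[spool,wedge,keg,valve,hinge]

Answer: spool wedge keg valve hinge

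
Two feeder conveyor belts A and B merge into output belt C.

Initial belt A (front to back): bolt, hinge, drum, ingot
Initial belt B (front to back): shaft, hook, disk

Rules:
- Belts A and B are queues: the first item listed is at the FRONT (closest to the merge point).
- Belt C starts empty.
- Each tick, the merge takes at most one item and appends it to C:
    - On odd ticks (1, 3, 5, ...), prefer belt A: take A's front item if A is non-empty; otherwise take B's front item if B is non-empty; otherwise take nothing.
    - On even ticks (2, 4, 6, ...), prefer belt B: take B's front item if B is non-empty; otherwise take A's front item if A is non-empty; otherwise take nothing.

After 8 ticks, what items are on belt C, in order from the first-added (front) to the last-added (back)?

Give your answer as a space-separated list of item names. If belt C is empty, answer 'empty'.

Answer: bolt shaft hinge hook drum disk ingot

Derivation:
Tick 1: prefer A, take bolt from A; A=[hinge,drum,ingot] B=[shaft,hook,disk] C=[bolt]
Tick 2: prefer B, take shaft from B; A=[hinge,drum,ingot] B=[hook,disk] C=[bolt,shaft]
Tick 3: prefer A, take hinge from A; A=[drum,ingot] B=[hook,disk] C=[bolt,shaft,hinge]
Tick 4: prefer B, take hook from B; A=[drum,ingot] B=[disk] C=[bolt,shaft,hinge,hook]
Tick 5: prefer A, take drum from A; A=[ingot] B=[disk] C=[bolt,shaft,hinge,hook,drum]
Tick 6: prefer B, take disk from B; A=[ingot] B=[-] C=[bolt,shaft,hinge,hook,drum,disk]
Tick 7: prefer A, take ingot from A; A=[-] B=[-] C=[bolt,shaft,hinge,hook,drum,disk,ingot]
Tick 8: prefer B, both empty, nothing taken; A=[-] B=[-] C=[bolt,shaft,hinge,hook,drum,disk,ingot]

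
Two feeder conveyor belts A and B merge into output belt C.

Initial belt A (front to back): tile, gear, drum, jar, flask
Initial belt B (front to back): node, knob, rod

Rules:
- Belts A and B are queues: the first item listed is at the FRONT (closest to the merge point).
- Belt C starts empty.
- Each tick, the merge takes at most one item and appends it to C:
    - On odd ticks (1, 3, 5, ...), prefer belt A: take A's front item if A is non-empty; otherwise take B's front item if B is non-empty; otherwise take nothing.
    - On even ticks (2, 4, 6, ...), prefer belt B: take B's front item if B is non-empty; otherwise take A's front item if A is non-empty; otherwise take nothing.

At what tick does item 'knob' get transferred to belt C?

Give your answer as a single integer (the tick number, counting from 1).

Tick 1: prefer A, take tile from A; A=[gear,drum,jar,flask] B=[node,knob,rod] C=[tile]
Tick 2: prefer B, take node from B; A=[gear,drum,jar,flask] B=[knob,rod] C=[tile,node]
Tick 3: prefer A, take gear from A; A=[drum,jar,flask] B=[knob,rod] C=[tile,node,gear]
Tick 4: prefer B, take knob from B; A=[drum,jar,flask] B=[rod] C=[tile,node,gear,knob]

Answer: 4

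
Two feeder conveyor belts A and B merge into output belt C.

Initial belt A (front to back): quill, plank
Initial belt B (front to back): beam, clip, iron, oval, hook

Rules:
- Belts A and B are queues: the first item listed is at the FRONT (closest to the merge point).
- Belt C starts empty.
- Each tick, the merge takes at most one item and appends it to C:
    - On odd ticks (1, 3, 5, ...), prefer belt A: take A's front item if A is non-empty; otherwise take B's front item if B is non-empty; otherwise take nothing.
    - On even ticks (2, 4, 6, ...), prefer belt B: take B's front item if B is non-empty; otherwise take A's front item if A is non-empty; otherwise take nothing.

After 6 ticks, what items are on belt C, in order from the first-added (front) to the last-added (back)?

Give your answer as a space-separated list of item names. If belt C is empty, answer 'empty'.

Tick 1: prefer A, take quill from A; A=[plank] B=[beam,clip,iron,oval,hook] C=[quill]
Tick 2: prefer B, take beam from B; A=[plank] B=[clip,iron,oval,hook] C=[quill,beam]
Tick 3: prefer A, take plank from A; A=[-] B=[clip,iron,oval,hook] C=[quill,beam,plank]
Tick 4: prefer B, take clip from B; A=[-] B=[iron,oval,hook] C=[quill,beam,plank,clip]
Tick 5: prefer A, take iron from B; A=[-] B=[oval,hook] C=[quill,beam,plank,clip,iron]
Tick 6: prefer B, take oval from B; A=[-] B=[hook] C=[quill,beam,plank,clip,iron,oval]

Answer: quill beam plank clip iron oval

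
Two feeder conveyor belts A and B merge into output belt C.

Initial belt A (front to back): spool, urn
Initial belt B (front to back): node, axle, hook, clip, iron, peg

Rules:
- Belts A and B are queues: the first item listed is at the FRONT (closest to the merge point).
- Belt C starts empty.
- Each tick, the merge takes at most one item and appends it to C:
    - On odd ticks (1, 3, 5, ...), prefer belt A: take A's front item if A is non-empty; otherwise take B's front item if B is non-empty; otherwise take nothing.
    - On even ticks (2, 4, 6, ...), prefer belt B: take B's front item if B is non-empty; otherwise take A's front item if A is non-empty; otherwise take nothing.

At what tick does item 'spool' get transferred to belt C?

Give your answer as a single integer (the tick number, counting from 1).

Answer: 1

Derivation:
Tick 1: prefer A, take spool from A; A=[urn] B=[node,axle,hook,clip,iron,peg] C=[spool]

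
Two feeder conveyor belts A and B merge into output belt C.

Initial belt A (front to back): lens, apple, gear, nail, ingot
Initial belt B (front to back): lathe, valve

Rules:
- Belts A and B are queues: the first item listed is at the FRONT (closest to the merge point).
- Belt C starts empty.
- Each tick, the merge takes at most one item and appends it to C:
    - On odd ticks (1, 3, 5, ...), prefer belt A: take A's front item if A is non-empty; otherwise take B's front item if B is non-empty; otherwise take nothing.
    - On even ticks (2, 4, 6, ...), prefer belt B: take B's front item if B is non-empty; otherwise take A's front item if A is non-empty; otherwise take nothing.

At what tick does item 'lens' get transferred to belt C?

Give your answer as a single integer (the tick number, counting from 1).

Tick 1: prefer A, take lens from A; A=[apple,gear,nail,ingot] B=[lathe,valve] C=[lens]

Answer: 1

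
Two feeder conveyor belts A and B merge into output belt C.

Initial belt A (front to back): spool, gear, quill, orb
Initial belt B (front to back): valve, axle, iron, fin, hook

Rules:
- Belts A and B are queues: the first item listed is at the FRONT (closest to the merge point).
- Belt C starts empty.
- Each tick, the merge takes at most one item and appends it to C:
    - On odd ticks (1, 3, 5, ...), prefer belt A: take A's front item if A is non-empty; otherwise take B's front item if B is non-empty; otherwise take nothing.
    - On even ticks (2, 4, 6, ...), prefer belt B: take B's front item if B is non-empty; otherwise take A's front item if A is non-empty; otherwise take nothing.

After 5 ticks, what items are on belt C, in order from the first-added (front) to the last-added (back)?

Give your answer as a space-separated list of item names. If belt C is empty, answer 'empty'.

Tick 1: prefer A, take spool from A; A=[gear,quill,orb] B=[valve,axle,iron,fin,hook] C=[spool]
Tick 2: prefer B, take valve from B; A=[gear,quill,orb] B=[axle,iron,fin,hook] C=[spool,valve]
Tick 3: prefer A, take gear from A; A=[quill,orb] B=[axle,iron,fin,hook] C=[spool,valve,gear]
Tick 4: prefer B, take axle from B; A=[quill,orb] B=[iron,fin,hook] C=[spool,valve,gear,axle]
Tick 5: prefer A, take quill from A; A=[orb] B=[iron,fin,hook] C=[spool,valve,gear,axle,quill]

Answer: spool valve gear axle quill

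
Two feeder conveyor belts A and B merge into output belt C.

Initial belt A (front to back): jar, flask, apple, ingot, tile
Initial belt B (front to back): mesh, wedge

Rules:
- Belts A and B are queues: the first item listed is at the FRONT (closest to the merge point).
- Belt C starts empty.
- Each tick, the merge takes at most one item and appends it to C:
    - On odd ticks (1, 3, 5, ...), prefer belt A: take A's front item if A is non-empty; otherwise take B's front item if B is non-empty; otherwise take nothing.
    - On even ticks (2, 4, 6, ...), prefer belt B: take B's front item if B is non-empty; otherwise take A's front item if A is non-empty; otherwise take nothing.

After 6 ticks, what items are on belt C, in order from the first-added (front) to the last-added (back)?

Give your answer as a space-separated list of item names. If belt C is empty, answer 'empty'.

Answer: jar mesh flask wedge apple ingot

Derivation:
Tick 1: prefer A, take jar from A; A=[flask,apple,ingot,tile] B=[mesh,wedge] C=[jar]
Tick 2: prefer B, take mesh from B; A=[flask,apple,ingot,tile] B=[wedge] C=[jar,mesh]
Tick 3: prefer A, take flask from A; A=[apple,ingot,tile] B=[wedge] C=[jar,mesh,flask]
Tick 4: prefer B, take wedge from B; A=[apple,ingot,tile] B=[-] C=[jar,mesh,flask,wedge]
Tick 5: prefer A, take apple from A; A=[ingot,tile] B=[-] C=[jar,mesh,flask,wedge,apple]
Tick 6: prefer B, take ingot from A; A=[tile] B=[-] C=[jar,mesh,flask,wedge,apple,ingot]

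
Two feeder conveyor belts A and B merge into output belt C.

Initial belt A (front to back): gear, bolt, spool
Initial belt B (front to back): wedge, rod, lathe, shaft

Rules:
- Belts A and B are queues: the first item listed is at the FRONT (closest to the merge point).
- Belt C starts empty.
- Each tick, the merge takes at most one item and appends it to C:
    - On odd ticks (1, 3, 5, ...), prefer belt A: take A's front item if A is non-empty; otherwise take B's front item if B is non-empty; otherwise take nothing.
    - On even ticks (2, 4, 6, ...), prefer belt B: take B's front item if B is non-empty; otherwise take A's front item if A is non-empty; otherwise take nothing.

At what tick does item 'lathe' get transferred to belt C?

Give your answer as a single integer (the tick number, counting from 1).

Tick 1: prefer A, take gear from A; A=[bolt,spool] B=[wedge,rod,lathe,shaft] C=[gear]
Tick 2: prefer B, take wedge from B; A=[bolt,spool] B=[rod,lathe,shaft] C=[gear,wedge]
Tick 3: prefer A, take bolt from A; A=[spool] B=[rod,lathe,shaft] C=[gear,wedge,bolt]
Tick 4: prefer B, take rod from B; A=[spool] B=[lathe,shaft] C=[gear,wedge,bolt,rod]
Tick 5: prefer A, take spool from A; A=[-] B=[lathe,shaft] C=[gear,wedge,bolt,rod,spool]
Tick 6: prefer B, take lathe from B; A=[-] B=[shaft] C=[gear,wedge,bolt,rod,spool,lathe]

Answer: 6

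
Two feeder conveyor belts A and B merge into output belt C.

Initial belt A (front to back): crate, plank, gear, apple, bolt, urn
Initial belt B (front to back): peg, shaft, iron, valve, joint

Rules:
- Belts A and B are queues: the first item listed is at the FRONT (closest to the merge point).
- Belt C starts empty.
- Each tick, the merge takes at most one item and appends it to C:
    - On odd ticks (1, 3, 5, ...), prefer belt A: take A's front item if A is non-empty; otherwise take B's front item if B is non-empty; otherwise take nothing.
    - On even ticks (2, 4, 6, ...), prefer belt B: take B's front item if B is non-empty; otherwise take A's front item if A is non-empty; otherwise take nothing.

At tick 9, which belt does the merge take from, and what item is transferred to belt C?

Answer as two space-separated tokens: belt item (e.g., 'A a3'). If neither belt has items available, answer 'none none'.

Tick 1: prefer A, take crate from A; A=[plank,gear,apple,bolt,urn] B=[peg,shaft,iron,valve,joint] C=[crate]
Tick 2: prefer B, take peg from B; A=[plank,gear,apple,bolt,urn] B=[shaft,iron,valve,joint] C=[crate,peg]
Tick 3: prefer A, take plank from A; A=[gear,apple,bolt,urn] B=[shaft,iron,valve,joint] C=[crate,peg,plank]
Tick 4: prefer B, take shaft from B; A=[gear,apple,bolt,urn] B=[iron,valve,joint] C=[crate,peg,plank,shaft]
Tick 5: prefer A, take gear from A; A=[apple,bolt,urn] B=[iron,valve,joint] C=[crate,peg,plank,shaft,gear]
Tick 6: prefer B, take iron from B; A=[apple,bolt,urn] B=[valve,joint] C=[crate,peg,plank,shaft,gear,iron]
Tick 7: prefer A, take apple from A; A=[bolt,urn] B=[valve,joint] C=[crate,peg,plank,shaft,gear,iron,apple]
Tick 8: prefer B, take valve from B; A=[bolt,urn] B=[joint] C=[crate,peg,plank,shaft,gear,iron,apple,valve]
Tick 9: prefer A, take bolt from A; A=[urn] B=[joint] C=[crate,peg,plank,shaft,gear,iron,apple,valve,bolt]

Answer: A bolt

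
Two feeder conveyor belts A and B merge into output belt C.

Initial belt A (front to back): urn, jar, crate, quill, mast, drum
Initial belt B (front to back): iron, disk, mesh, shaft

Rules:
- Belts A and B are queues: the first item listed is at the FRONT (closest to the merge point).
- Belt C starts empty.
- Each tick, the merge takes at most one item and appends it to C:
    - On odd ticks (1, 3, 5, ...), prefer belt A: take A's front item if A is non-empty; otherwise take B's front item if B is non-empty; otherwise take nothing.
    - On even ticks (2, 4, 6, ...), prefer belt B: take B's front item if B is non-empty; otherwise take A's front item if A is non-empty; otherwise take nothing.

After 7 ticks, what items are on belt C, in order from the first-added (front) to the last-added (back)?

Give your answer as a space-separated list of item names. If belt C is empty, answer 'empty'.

Tick 1: prefer A, take urn from A; A=[jar,crate,quill,mast,drum] B=[iron,disk,mesh,shaft] C=[urn]
Tick 2: prefer B, take iron from B; A=[jar,crate,quill,mast,drum] B=[disk,mesh,shaft] C=[urn,iron]
Tick 3: prefer A, take jar from A; A=[crate,quill,mast,drum] B=[disk,mesh,shaft] C=[urn,iron,jar]
Tick 4: prefer B, take disk from B; A=[crate,quill,mast,drum] B=[mesh,shaft] C=[urn,iron,jar,disk]
Tick 5: prefer A, take crate from A; A=[quill,mast,drum] B=[mesh,shaft] C=[urn,iron,jar,disk,crate]
Tick 6: prefer B, take mesh from B; A=[quill,mast,drum] B=[shaft] C=[urn,iron,jar,disk,crate,mesh]
Tick 7: prefer A, take quill from A; A=[mast,drum] B=[shaft] C=[urn,iron,jar,disk,crate,mesh,quill]

Answer: urn iron jar disk crate mesh quill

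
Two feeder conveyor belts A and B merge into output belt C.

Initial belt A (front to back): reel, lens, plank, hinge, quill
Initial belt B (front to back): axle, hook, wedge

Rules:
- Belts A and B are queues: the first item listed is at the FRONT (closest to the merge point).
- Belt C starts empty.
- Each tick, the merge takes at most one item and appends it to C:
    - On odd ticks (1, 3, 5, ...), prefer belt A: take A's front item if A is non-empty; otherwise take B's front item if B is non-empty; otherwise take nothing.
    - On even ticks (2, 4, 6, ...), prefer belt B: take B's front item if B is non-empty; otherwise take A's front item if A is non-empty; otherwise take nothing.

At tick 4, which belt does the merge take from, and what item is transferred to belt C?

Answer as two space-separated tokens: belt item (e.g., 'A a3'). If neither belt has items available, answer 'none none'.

Tick 1: prefer A, take reel from A; A=[lens,plank,hinge,quill] B=[axle,hook,wedge] C=[reel]
Tick 2: prefer B, take axle from B; A=[lens,plank,hinge,quill] B=[hook,wedge] C=[reel,axle]
Tick 3: prefer A, take lens from A; A=[plank,hinge,quill] B=[hook,wedge] C=[reel,axle,lens]
Tick 4: prefer B, take hook from B; A=[plank,hinge,quill] B=[wedge] C=[reel,axle,lens,hook]

Answer: B hook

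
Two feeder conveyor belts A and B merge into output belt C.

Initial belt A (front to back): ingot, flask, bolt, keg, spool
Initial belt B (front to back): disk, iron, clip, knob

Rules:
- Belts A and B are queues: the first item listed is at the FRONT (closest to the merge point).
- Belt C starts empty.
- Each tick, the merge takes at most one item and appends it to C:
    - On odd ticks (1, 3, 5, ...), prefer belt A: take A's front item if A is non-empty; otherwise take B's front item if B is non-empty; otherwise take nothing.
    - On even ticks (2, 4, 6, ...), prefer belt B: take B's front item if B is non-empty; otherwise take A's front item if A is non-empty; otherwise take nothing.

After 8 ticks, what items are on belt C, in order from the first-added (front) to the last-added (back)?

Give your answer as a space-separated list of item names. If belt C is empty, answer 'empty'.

Answer: ingot disk flask iron bolt clip keg knob

Derivation:
Tick 1: prefer A, take ingot from A; A=[flask,bolt,keg,spool] B=[disk,iron,clip,knob] C=[ingot]
Tick 2: prefer B, take disk from B; A=[flask,bolt,keg,spool] B=[iron,clip,knob] C=[ingot,disk]
Tick 3: prefer A, take flask from A; A=[bolt,keg,spool] B=[iron,clip,knob] C=[ingot,disk,flask]
Tick 4: prefer B, take iron from B; A=[bolt,keg,spool] B=[clip,knob] C=[ingot,disk,flask,iron]
Tick 5: prefer A, take bolt from A; A=[keg,spool] B=[clip,knob] C=[ingot,disk,flask,iron,bolt]
Tick 6: prefer B, take clip from B; A=[keg,spool] B=[knob] C=[ingot,disk,flask,iron,bolt,clip]
Tick 7: prefer A, take keg from A; A=[spool] B=[knob] C=[ingot,disk,flask,iron,bolt,clip,keg]
Tick 8: prefer B, take knob from B; A=[spool] B=[-] C=[ingot,disk,flask,iron,bolt,clip,keg,knob]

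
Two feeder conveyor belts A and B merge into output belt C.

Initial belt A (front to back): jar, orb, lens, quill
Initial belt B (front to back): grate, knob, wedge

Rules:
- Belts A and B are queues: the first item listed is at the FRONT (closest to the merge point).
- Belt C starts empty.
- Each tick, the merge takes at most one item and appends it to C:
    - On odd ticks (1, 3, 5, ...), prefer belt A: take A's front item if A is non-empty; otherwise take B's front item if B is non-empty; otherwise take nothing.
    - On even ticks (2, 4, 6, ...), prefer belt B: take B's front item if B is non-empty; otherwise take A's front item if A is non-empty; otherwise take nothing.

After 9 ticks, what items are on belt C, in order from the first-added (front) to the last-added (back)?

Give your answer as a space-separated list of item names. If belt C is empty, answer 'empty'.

Tick 1: prefer A, take jar from A; A=[orb,lens,quill] B=[grate,knob,wedge] C=[jar]
Tick 2: prefer B, take grate from B; A=[orb,lens,quill] B=[knob,wedge] C=[jar,grate]
Tick 3: prefer A, take orb from A; A=[lens,quill] B=[knob,wedge] C=[jar,grate,orb]
Tick 4: prefer B, take knob from B; A=[lens,quill] B=[wedge] C=[jar,grate,orb,knob]
Tick 5: prefer A, take lens from A; A=[quill] B=[wedge] C=[jar,grate,orb,knob,lens]
Tick 6: prefer B, take wedge from B; A=[quill] B=[-] C=[jar,grate,orb,knob,lens,wedge]
Tick 7: prefer A, take quill from A; A=[-] B=[-] C=[jar,grate,orb,knob,lens,wedge,quill]
Tick 8: prefer B, both empty, nothing taken; A=[-] B=[-] C=[jar,grate,orb,knob,lens,wedge,quill]
Tick 9: prefer A, both empty, nothing taken; A=[-] B=[-] C=[jar,grate,orb,knob,lens,wedge,quill]

Answer: jar grate orb knob lens wedge quill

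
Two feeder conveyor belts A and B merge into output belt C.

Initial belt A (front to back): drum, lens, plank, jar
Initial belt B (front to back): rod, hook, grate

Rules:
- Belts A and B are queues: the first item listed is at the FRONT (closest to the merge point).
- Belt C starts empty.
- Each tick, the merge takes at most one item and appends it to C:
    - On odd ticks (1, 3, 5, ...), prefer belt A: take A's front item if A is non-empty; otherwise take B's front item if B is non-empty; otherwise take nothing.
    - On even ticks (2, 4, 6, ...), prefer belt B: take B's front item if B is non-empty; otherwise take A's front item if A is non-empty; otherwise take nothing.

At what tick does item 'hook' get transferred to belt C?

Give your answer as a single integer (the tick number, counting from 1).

Answer: 4

Derivation:
Tick 1: prefer A, take drum from A; A=[lens,plank,jar] B=[rod,hook,grate] C=[drum]
Tick 2: prefer B, take rod from B; A=[lens,plank,jar] B=[hook,grate] C=[drum,rod]
Tick 3: prefer A, take lens from A; A=[plank,jar] B=[hook,grate] C=[drum,rod,lens]
Tick 4: prefer B, take hook from B; A=[plank,jar] B=[grate] C=[drum,rod,lens,hook]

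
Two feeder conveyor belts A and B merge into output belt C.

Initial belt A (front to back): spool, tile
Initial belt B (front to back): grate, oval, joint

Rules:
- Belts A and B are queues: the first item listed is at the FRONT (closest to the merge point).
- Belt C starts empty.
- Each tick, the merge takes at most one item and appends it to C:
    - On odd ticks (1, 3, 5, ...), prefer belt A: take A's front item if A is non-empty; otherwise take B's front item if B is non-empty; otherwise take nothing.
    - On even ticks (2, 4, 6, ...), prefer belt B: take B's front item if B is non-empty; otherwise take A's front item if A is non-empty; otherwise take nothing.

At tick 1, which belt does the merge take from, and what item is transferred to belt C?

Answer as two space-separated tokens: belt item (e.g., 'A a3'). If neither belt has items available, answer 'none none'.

Tick 1: prefer A, take spool from A; A=[tile] B=[grate,oval,joint] C=[spool]

Answer: A spool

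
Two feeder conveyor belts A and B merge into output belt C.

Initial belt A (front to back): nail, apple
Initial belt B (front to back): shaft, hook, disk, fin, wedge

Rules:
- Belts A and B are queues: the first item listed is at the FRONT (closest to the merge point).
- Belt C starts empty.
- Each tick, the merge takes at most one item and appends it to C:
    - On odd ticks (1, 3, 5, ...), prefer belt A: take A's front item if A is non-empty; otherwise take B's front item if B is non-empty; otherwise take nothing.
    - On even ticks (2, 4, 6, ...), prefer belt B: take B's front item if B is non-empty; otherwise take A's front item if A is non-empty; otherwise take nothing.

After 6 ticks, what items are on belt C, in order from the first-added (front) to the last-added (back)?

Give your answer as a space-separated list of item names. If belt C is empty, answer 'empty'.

Answer: nail shaft apple hook disk fin

Derivation:
Tick 1: prefer A, take nail from A; A=[apple] B=[shaft,hook,disk,fin,wedge] C=[nail]
Tick 2: prefer B, take shaft from B; A=[apple] B=[hook,disk,fin,wedge] C=[nail,shaft]
Tick 3: prefer A, take apple from A; A=[-] B=[hook,disk,fin,wedge] C=[nail,shaft,apple]
Tick 4: prefer B, take hook from B; A=[-] B=[disk,fin,wedge] C=[nail,shaft,apple,hook]
Tick 5: prefer A, take disk from B; A=[-] B=[fin,wedge] C=[nail,shaft,apple,hook,disk]
Tick 6: prefer B, take fin from B; A=[-] B=[wedge] C=[nail,shaft,apple,hook,disk,fin]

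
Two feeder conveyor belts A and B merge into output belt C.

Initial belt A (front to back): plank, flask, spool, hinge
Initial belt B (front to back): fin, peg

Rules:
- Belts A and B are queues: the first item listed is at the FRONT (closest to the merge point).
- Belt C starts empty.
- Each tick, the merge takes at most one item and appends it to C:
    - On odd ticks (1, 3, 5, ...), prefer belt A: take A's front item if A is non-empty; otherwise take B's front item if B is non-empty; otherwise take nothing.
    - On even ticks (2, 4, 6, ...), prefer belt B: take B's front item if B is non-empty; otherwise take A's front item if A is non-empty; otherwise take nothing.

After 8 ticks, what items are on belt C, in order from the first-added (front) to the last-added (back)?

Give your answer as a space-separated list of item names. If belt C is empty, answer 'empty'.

Answer: plank fin flask peg spool hinge

Derivation:
Tick 1: prefer A, take plank from A; A=[flask,spool,hinge] B=[fin,peg] C=[plank]
Tick 2: prefer B, take fin from B; A=[flask,spool,hinge] B=[peg] C=[plank,fin]
Tick 3: prefer A, take flask from A; A=[spool,hinge] B=[peg] C=[plank,fin,flask]
Tick 4: prefer B, take peg from B; A=[spool,hinge] B=[-] C=[plank,fin,flask,peg]
Tick 5: prefer A, take spool from A; A=[hinge] B=[-] C=[plank,fin,flask,peg,spool]
Tick 6: prefer B, take hinge from A; A=[-] B=[-] C=[plank,fin,flask,peg,spool,hinge]
Tick 7: prefer A, both empty, nothing taken; A=[-] B=[-] C=[plank,fin,flask,peg,spool,hinge]
Tick 8: prefer B, both empty, nothing taken; A=[-] B=[-] C=[plank,fin,flask,peg,spool,hinge]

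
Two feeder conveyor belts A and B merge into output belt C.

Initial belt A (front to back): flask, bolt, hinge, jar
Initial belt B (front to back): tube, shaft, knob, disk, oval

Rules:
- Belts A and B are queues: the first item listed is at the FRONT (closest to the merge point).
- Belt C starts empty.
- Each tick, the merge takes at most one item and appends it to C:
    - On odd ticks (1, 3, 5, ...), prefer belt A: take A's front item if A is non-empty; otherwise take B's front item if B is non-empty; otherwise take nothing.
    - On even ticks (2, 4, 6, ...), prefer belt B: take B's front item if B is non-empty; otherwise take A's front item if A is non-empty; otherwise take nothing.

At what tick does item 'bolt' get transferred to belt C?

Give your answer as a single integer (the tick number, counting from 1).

Tick 1: prefer A, take flask from A; A=[bolt,hinge,jar] B=[tube,shaft,knob,disk,oval] C=[flask]
Tick 2: prefer B, take tube from B; A=[bolt,hinge,jar] B=[shaft,knob,disk,oval] C=[flask,tube]
Tick 3: prefer A, take bolt from A; A=[hinge,jar] B=[shaft,knob,disk,oval] C=[flask,tube,bolt]

Answer: 3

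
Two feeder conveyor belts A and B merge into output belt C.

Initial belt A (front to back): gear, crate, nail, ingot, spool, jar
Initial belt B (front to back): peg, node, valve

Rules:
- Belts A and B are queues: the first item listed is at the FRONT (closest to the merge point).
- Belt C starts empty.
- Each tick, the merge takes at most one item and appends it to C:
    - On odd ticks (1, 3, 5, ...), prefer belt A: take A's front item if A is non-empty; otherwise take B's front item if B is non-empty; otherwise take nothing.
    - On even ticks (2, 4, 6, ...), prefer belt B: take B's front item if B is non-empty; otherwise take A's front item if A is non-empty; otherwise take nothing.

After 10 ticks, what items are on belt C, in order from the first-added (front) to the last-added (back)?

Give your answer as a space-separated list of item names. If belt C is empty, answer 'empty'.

Tick 1: prefer A, take gear from A; A=[crate,nail,ingot,spool,jar] B=[peg,node,valve] C=[gear]
Tick 2: prefer B, take peg from B; A=[crate,nail,ingot,spool,jar] B=[node,valve] C=[gear,peg]
Tick 3: prefer A, take crate from A; A=[nail,ingot,spool,jar] B=[node,valve] C=[gear,peg,crate]
Tick 4: prefer B, take node from B; A=[nail,ingot,spool,jar] B=[valve] C=[gear,peg,crate,node]
Tick 5: prefer A, take nail from A; A=[ingot,spool,jar] B=[valve] C=[gear,peg,crate,node,nail]
Tick 6: prefer B, take valve from B; A=[ingot,spool,jar] B=[-] C=[gear,peg,crate,node,nail,valve]
Tick 7: prefer A, take ingot from A; A=[spool,jar] B=[-] C=[gear,peg,crate,node,nail,valve,ingot]
Tick 8: prefer B, take spool from A; A=[jar] B=[-] C=[gear,peg,crate,node,nail,valve,ingot,spool]
Tick 9: prefer A, take jar from A; A=[-] B=[-] C=[gear,peg,crate,node,nail,valve,ingot,spool,jar]
Tick 10: prefer B, both empty, nothing taken; A=[-] B=[-] C=[gear,peg,crate,node,nail,valve,ingot,spool,jar]

Answer: gear peg crate node nail valve ingot spool jar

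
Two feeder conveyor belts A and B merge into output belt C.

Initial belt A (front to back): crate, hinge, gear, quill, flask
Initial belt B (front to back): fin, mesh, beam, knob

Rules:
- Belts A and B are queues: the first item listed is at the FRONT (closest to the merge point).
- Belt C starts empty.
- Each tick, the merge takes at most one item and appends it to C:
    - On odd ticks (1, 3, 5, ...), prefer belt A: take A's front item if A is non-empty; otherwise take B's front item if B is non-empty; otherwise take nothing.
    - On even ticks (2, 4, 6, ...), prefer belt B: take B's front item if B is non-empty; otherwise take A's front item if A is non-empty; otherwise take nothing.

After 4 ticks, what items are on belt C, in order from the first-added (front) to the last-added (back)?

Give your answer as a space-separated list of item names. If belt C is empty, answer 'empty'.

Answer: crate fin hinge mesh

Derivation:
Tick 1: prefer A, take crate from A; A=[hinge,gear,quill,flask] B=[fin,mesh,beam,knob] C=[crate]
Tick 2: prefer B, take fin from B; A=[hinge,gear,quill,flask] B=[mesh,beam,knob] C=[crate,fin]
Tick 3: prefer A, take hinge from A; A=[gear,quill,flask] B=[mesh,beam,knob] C=[crate,fin,hinge]
Tick 4: prefer B, take mesh from B; A=[gear,quill,flask] B=[beam,knob] C=[crate,fin,hinge,mesh]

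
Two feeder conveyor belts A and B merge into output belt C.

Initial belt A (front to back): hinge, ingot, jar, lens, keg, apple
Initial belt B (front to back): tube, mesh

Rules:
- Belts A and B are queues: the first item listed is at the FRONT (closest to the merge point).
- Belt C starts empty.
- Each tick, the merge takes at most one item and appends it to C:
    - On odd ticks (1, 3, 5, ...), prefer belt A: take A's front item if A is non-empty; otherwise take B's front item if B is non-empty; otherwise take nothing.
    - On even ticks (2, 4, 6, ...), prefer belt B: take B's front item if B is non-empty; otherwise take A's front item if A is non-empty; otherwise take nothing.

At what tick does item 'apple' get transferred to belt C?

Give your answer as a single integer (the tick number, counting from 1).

Tick 1: prefer A, take hinge from A; A=[ingot,jar,lens,keg,apple] B=[tube,mesh] C=[hinge]
Tick 2: prefer B, take tube from B; A=[ingot,jar,lens,keg,apple] B=[mesh] C=[hinge,tube]
Tick 3: prefer A, take ingot from A; A=[jar,lens,keg,apple] B=[mesh] C=[hinge,tube,ingot]
Tick 4: prefer B, take mesh from B; A=[jar,lens,keg,apple] B=[-] C=[hinge,tube,ingot,mesh]
Tick 5: prefer A, take jar from A; A=[lens,keg,apple] B=[-] C=[hinge,tube,ingot,mesh,jar]
Tick 6: prefer B, take lens from A; A=[keg,apple] B=[-] C=[hinge,tube,ingot,mesh,jar,lens]
Tick 7: prefer A, take keg from A; A=[apple] B=[-] C=[hinge,tube,ingot,mesh,jar,lens,keg]
Tick 8: prefer B, take apple from A; A=[-] B=[-] C=[hinge,tube,ingot,mesh,jar,lens,keg,apple]

Answer: 8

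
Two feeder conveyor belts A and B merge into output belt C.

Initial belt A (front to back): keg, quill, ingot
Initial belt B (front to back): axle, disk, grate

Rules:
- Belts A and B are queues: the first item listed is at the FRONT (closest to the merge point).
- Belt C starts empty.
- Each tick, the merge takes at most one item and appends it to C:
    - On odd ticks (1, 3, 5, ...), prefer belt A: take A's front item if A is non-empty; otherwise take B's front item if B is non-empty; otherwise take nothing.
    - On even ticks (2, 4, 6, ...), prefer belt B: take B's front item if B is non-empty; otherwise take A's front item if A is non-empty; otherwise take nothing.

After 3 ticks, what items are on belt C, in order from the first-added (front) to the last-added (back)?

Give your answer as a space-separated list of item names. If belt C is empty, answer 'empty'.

Answer: keg axle quill

Derivation:
Tick 1: prefer A, take keg from A; A=[quill,ingot] B=[axle,disk,grate] C=[keg]
Tick 2: prefer B, take axle from B; A=[quill,ingot] B=[disk,grate] C=[keg,axle]
Tick 3: prefer A, take quill from A; A=[ingot] B=[disk,grate] C=[keg,axle,quill]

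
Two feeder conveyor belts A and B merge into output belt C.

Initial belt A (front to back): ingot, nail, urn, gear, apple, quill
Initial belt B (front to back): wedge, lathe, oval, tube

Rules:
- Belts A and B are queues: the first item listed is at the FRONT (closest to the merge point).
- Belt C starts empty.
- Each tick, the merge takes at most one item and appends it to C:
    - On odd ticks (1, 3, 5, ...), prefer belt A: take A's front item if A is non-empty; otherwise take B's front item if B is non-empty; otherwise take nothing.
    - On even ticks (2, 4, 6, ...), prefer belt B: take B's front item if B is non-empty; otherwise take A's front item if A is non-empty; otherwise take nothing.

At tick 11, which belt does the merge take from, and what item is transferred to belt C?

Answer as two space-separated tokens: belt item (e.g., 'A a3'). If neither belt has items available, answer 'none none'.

Tick 1: prefer A, take ingot from A; A=[nail,urn,gear,apple,quill] B=[wedge,lathe,oval,tube] C=[ingot]
Tick 2: prefer B, take wedge from B; A=[nail,urn,gear,apple,quill] B=[lathe,oval,tube] C=[ingot,wedge]
Tick 3: prefer A, take nail from A; A=[urn,gear,apple,quill] B=[lathe,oval,tube] C=[ingot,wedge,nail]
Tick 4: prefer B, take lathe from B; A=[urn,gear,apple,quill] B=[oval,tube] C=[ingot,wedge,nail,lathe]
Tick 5: prefer A, take urn from A; A=[gear,apple,quill] B=[oval,tube] C=[ingot,wedge,nail,lathe,urn]
Tick 6: prefer B, take oval from B; A=[gear,apple,quill] B=[tube] C=[ingot,wedge,nail,lathe,urn,oval]
Tick 7: prefer A, take gear from A; A=[apple,quill] B=[tube] C=[ingot,wedge,nail,lathe,urn,oval,gear]
Tick 8: prefer B, take tube from B; A=[apple,quill] B=[-] C=[ingot,wedge,nail,lathe,urn,oval,gear,tube]
Tick 9: prefer A, take apple from A; A=[quill] B=[-] C=[ingot,wedge,nail,lathe,urn,oval,gear,tube,apple]
Tick 10: prefer B, take quill from A; A=[-] B=[-] C=[ingot,wedge,nail,lathe,urn,oval,gear,tube,apple,quill]
Tick 11: prefer A, both empty, nothing taken; A=[-] B=[-] C=[ingot,wedge,nail,lathe,urn,oval,gear,tube,apple,quill]

Answer: none none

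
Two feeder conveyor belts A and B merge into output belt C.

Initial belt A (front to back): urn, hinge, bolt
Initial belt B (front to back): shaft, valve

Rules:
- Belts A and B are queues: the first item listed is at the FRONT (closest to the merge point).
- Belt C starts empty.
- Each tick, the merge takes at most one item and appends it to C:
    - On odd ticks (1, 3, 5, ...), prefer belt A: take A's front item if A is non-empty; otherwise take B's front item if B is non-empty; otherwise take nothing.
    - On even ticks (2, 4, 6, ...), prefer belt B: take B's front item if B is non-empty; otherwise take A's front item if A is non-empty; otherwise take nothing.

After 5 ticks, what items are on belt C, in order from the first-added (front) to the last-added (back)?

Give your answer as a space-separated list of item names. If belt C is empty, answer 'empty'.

Tick 1: prefer A, take urn from A; A=[hinge,bolt] B=[shaft,valve] C=[urn]
Tick 2: prefer B, take shaft from B; A=[hinge,bolt] B=[valve] C=[urn,shaft]
Tick 3: prefer A, take hinge from A; A=[bolt] B=[valve] C=[urn,shaft,hinge]
Tick 4: prefer B, take valve from B; A=[bolt] B=[-] C=[urn,shaft,hinge,valve]
Tick 5: prefer A, take bolt from A; A=[-] B=[-] C=[urn,shaft,hinge,valve,bolt]

Answer: urn shaft hinge valve bolt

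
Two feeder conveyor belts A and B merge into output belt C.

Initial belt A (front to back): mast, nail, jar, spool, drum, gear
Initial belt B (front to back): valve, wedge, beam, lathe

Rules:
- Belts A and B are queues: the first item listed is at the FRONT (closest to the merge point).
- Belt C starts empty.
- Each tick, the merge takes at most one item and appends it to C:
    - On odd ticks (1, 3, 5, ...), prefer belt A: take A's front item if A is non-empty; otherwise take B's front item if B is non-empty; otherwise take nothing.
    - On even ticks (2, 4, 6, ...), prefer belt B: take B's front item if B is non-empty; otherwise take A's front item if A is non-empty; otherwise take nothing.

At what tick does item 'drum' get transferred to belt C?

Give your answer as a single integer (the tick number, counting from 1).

Answer: 9

Derivation:
Tick 1: prefer A, take mast from A; A=[nail,jar,spool,drum,gear] B=[valve,wedge,beam,lathe] C=[mast]
Tick 2: prefer B, take valve from B; A=[nail,jar,spool,drum,gear] B=[wedge,beam,lathe] C=[mast,valve]
Tick 3: prefer A, take nail from A; A=[jar,spool,drum,gear] B=[wedge,beam,lathe] C=[mast,valve,nail]
Tick 4: prefer B, take wedge from B; A=[jar,spool,drum,gear] B=[beam,lathe] C=[mast,valve,nail,wedge]
Tick 5: prefer A, take jar from A; A=[spool,drum,gear] B=[beam,lathe] C=[mast,valve,nail,wedge,jar]
Tick 6: prefer B, take beam from B; A=[spool,drum,gear] B=[lathe] C=[mast,valve,nail,wedge,jar,beam]
Tick 7: prefer A, take spool from A; A=[drum,gear] B=[lathe] C=[mast,valve,nail,wedge,jar,beam,spool]
Tick 8: prefer B, take lathe from B; A=[drum,gear] B=[-] C=[mast,valve,nail,wedge,jar,beam,spool,lathe]
Tick 9: prefer A, take drum from A; A=[gear] B=[-] C=[mast,valve,nail,wedge,jar,beam,spool,lathe,drum]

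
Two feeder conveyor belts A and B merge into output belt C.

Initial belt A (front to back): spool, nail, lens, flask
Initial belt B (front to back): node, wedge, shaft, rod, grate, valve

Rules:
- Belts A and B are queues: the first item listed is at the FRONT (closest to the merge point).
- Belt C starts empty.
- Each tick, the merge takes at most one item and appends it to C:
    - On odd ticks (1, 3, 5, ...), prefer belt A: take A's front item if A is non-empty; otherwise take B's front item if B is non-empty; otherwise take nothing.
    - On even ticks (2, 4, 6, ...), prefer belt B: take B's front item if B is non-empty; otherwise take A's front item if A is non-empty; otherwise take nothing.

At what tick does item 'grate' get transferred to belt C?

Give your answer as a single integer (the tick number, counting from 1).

Tick 1: prefer A, take spool from A; A=[nail,lens,flask] B=[node,wedge,shaft,rod,grate,valve] C=[spool]
Tick 2: prefer B, take node from B; A=[nail,lens,flask] B=[wedge,shaft,rod,grate,valve] C=[spool,node]
Tick 3: prefer A, take nail from A; A=[lens,flask] B=[wedge,shaft,rod,grate,valve] C=[spool,node,nail]
Tick 4: prefer B, take wedge from B; A=[lens,flask] B=[shaft,rod,grate,valve] C=[spool,node,nail,wedge]
Tick 5: prefer A, take lens from A; A=[flask] B=[shaft,rod,grate,valve] C=[spool,node,nail,wedge,lens]
Tick 6: prefer B, take shaft from B; A=[flask] B=[rod,grate,valve] C=[spool,node,nail,wedge,lens,shaft]
Tick 7: prefer A, take flask from A; A=[-] B=[rod,grate,valve] C=[spool,node,nail,wedge,lens,shaft,flask]
Tick 8: prefer B, take rod from B; A=[-] B=[grate,valve] C=[spool,node,nail,wedge,lens,shaft,flask,rod]
Tick 9: prefer A, take grate from B; A=[-] B=[valve] C=[spool,node,nail,wedge,lens,shaft,flask,rod,grate]

Answer: 9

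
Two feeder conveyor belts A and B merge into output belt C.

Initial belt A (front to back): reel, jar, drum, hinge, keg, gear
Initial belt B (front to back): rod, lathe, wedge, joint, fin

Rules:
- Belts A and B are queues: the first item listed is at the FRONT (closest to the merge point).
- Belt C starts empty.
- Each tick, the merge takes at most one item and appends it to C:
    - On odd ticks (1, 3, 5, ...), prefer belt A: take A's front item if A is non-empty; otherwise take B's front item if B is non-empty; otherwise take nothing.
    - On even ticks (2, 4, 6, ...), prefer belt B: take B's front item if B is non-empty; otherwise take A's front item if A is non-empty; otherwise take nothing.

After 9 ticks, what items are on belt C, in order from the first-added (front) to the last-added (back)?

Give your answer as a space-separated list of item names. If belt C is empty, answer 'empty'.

Answer: reel rod jar lathe drum wedge hinge joint keg

Derivation:
Tick 1: prefer A, take reel from A; A=[jar,drum,hinge,keg,gear] B=[rod,lathe,wedge,joint,fin] C=[reel]
Tick 2: prefer B, take rod from B; A=[jar,drum,hinge,keg,gear] B=[lathe,wedge,joint,fin] C=[reel,rod]
Tick 3: prefer A, take jar from A; A=[drum,hinge,keg,gear] B=[lathe,wedge,joint,fin] C=[reel,rod,jar]
Tick 4: prefer B, take lathe from B; A=[drum,hinge,keg,gear] B=[wedge,joint,fin] C=[reel,rod,jar,lathe]
Tick 5: prefer A, take drum from A; A=[hinge,keg,gear] B=[wedge,joint,fin] C=[reel,rod,jar,lathe,drum]
Tick 6: prefer B, take wedge from B; A=[hinge,keg,gear] B=[joint,fin] C=[reel,rod,jar,lathe,drum,wedge]
Tick 7: prefer A, take hinge from A; A=[keg,gear] B=[joint,fin] C=[reel,rod,jar,lathe,drum,wedge,hinge]
Tick 8: prefer B, take joint from B; A=[keg,gear] B=[fin] C=[reel,rod,jar,lathe,drum,wedge,hinge,joint]
Tick 9: prefer A, take keg from A; A=[gear] B=[fin] C=[reel,rod,jar,lathe,drum,wedge,hinge,joint,keg]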